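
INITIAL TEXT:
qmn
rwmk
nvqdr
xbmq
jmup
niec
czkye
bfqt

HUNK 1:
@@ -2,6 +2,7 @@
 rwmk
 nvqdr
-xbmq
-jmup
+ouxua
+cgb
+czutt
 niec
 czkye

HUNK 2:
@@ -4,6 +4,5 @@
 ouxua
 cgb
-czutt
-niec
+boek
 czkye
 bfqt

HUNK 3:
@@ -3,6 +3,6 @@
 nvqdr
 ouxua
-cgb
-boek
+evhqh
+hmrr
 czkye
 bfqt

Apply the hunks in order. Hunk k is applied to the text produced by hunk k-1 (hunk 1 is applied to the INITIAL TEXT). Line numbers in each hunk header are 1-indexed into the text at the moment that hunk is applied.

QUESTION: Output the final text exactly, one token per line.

Hunk 1: at line 2 remove [xbmq,jmup] add [ouxua,cgb,czutt] -> 9 lines: qmn rwmk nvqdr ouxua cgb czutt niec czkye bfqt
Hunk 2: at line 4 remove [czutt,niec] add [boek] -> 8 lines: qmn rwmk nvqdr ouxua cgb boek czkye bfqt
Hunk 3: at line 3 remove [cgb,boek] add [evhqh,hmrr] -> 8 lines: qmn rwmk nvqdr ouxua evhqh hmrr czkye bfqt

Answer: qmn
rwmk
nvqdr
ouxua
evhqh
hmrr
czkye
bfqt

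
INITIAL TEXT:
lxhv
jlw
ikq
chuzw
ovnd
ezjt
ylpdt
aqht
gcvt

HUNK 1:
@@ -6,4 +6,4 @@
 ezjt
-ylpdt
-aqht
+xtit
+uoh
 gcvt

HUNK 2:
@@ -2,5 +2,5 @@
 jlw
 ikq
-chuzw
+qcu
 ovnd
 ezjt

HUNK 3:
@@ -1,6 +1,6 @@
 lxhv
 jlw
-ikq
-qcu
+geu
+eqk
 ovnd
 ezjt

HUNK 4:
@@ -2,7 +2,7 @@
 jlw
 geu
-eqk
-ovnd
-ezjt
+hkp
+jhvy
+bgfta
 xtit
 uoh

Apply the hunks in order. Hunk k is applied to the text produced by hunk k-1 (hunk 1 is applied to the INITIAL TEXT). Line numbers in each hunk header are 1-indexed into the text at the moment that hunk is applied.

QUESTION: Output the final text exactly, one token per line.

Answer: lxhv
jlw
geu
hkp
jhvy
bgfta
xtit
uoh
gcvt

Derivation:
Hunk 1: at line 6 remove [ylpdt,aqht] add [xtit,uoh] -> 9 lines: lxhv jlw ikq chuzw ovnd ezjt xtit uoh gcvt
Hunk 2: at line 2 remove [chuzw] add [qcu] -> 9 lines: lxhv jlw ikq qcu ovnd ezjt xtit uoh gcvt
Hunk 3: at line 1 remove [ikq,qcu] add [geu,eqk] -> 9 lines: lxhv jlw geu eqk ovnd ezjt xtit uoh gcvt
Hunk 4: at line 2 remove [eqk,ovnd,ezjt] add [hkp,jhvy,bgfta] -> 9 lines: lxhv jlw geu hkp jhvy bgfta xtit uoh gcvt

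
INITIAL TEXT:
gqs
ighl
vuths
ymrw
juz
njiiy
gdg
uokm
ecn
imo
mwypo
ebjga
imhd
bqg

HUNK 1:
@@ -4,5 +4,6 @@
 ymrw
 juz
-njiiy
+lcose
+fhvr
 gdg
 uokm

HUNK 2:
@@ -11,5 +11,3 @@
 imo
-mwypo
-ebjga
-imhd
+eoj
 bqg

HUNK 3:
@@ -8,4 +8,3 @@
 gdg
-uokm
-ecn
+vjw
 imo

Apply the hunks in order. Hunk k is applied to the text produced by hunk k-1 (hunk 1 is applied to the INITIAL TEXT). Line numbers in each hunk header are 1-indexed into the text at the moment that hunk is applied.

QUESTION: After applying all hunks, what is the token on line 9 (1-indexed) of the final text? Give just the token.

Hunk 1: at line 4 remove [njiiy] add [lcose,fhvr] -> 15 lines: gqs ighl vuths ymrw juz lcose fhvr gdg uokm ecn imo mwypo ebjga imhd bqg
Hunk 2: at line 11 remove [mwypo,ebjga,imhd] add [eoj] -> 13 lines: gqs ighl vuths ymrw juz lcose fhvr gdg uokm ecn imo eoj bqg
Hunk 3: at line 8 remove [uokm,ecn] add [vjw] -> 12 lines: gqs ighl vuths ymrw juz lcose fhvr gdg vjw imo eoj bqg
Final line 9: vjw

Answer: vjw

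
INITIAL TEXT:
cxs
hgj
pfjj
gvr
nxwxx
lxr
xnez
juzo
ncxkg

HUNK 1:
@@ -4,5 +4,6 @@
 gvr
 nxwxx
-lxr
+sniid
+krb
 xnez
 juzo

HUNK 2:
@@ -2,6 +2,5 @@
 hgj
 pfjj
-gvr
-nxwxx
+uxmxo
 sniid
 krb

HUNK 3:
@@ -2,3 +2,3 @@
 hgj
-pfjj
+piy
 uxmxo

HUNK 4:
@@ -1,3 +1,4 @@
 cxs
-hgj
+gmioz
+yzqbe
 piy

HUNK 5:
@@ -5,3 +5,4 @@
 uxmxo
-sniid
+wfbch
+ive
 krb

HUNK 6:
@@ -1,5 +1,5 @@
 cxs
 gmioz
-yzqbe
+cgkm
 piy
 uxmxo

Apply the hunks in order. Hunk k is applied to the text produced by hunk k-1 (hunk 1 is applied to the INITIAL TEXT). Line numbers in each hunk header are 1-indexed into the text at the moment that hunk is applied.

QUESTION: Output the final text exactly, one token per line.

Hunk 1: at line 4 remove [lxr] add [sniid,krb] -> 10 lines: cxs hgj pfjj gvr nxwxx sniid krb xnez juzo ncxkg
Hunk 2: at line 2 remove [gvr,nxwxx] add [uxmxo] -> 9 lines: cxs hgj pfjj uxmxo sniid krb xnez juzo ncxkg
Hunk 3: at line 2 remove [pfjj] add [piy] -> 9 lines: cxs hgj piy uxmxo sniid krb xnez juzo ncxkg
Hunk 4: at line 1 remove [hgj] add [gmioz,yzqbe] -> 10 lines: cxs gmioz yzqbe piy uxmxo sniid krb xnez juzo ncxkg
Hunk 5: at line 5 remove [sniid] add [wfbch,ive] -> 11 lines: cxs gmioz yzqbe piy uxmxo wfbch ive krb xnez juzo ncxkg
Hunk 6: at line 1 remove [yzqbe] add [cgkm] -> 11 lines: cxs gmioz cgkm piy uxmxo wfbch ive krb xnez juzo ncxkg

Answer: cxs
gmioz
cgkm
piy
uxmxo
wfbch
ive
krb
xnez
juzo
ncxkg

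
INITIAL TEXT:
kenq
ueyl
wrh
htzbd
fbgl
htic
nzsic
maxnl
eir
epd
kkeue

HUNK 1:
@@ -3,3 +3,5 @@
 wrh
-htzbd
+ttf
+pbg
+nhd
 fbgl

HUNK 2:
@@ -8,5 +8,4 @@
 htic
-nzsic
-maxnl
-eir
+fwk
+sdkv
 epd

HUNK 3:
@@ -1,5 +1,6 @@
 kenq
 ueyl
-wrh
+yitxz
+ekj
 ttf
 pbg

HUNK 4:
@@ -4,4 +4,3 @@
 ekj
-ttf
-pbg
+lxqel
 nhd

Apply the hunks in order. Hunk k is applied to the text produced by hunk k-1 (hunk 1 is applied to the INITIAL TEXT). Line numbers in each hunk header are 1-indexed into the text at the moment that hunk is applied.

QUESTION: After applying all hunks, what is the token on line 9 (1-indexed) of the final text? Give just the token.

Hunk 1: at line 3 remove [htzbd] add [ttf,pbg,nhd] -> 13 lines: kenq ueyl wrh ttf pbg nhd fbgl htic nzsic maxnl eir epd kkeue
Hunk 2: at line 8 remove [nzsic,maxnl,eir] add [fwk,sdkv] -> 12 lines: kenq ueyl wrh ttf pbg nhd fbgl htic fwk sdkv epd kkeue
Hunk 3: at line 1 remove [wrh] add [yitxz,ekj] -> 13 lines: kenq ueyl yitxz ekj ttf pbg nhd fbgl htic fwk sdkv epd kkeue
Hunk 4: at line 4 remove [ttf,pbg] add [lxqel] -> 12 lines: kenq ueyl yitxz ekj lxqel nhd fbgl htic fwk sdkv epd kkeue
Final line 9: fwk

Answer: fwk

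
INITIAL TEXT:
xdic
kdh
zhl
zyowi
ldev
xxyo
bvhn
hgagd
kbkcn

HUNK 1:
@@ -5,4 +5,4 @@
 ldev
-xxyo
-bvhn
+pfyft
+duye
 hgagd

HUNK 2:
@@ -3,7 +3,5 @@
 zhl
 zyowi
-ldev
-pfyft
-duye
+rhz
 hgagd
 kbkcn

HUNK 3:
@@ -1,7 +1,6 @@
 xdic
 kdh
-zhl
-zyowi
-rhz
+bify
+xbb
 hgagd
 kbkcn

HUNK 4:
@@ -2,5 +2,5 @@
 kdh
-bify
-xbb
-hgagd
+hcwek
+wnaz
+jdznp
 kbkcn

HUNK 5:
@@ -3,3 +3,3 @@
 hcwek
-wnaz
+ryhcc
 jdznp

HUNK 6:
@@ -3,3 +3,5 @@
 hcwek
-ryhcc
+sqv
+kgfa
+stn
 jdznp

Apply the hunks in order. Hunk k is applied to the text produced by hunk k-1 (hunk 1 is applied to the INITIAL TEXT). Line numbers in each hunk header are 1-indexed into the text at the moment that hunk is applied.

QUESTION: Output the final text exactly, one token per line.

Hunk 1: at line 5 remove [xxyo,bvhn] add [pfyft,duye] -> 9 lines: xdic kdh zhl zyowi ldev pfyft duye hgagd kbkcn
Hunk 2: at line 3 remove [ldev,pfyft,duye] add [rhz] -> 7 lines: xdic kdh zhl zyowi rhz hgagd kbkcn
Hunk 3: at line 1 remove [zhl,zyowi,rhz] add [bify,xbb] -> 6 lines: xdic kdh bify xbb hgagd kbkcn
Hunk 4: at line 2 remove [bify,xbb,hgagd] add [hcwek,wnaz,jdznp] -> 6 lines: xdic kdh hcwek wnaz jdznp kbkcn
Hunk 5: at line 3 remove [wnaz] add [ryhcc] -> 6 lines: xdic kdh hcwek ryhcc jdznp kbkcn
Hunk 6: at line 3 remove [ryhcc] add [sqv,kgfa,stn] -> 8 lines: xdic kdh hcwek sqv kgfa stn jdznp kbkcn

Answer: xdic
kdh
hcwek
sqv
kgfa
stn
jdznp
kbkcn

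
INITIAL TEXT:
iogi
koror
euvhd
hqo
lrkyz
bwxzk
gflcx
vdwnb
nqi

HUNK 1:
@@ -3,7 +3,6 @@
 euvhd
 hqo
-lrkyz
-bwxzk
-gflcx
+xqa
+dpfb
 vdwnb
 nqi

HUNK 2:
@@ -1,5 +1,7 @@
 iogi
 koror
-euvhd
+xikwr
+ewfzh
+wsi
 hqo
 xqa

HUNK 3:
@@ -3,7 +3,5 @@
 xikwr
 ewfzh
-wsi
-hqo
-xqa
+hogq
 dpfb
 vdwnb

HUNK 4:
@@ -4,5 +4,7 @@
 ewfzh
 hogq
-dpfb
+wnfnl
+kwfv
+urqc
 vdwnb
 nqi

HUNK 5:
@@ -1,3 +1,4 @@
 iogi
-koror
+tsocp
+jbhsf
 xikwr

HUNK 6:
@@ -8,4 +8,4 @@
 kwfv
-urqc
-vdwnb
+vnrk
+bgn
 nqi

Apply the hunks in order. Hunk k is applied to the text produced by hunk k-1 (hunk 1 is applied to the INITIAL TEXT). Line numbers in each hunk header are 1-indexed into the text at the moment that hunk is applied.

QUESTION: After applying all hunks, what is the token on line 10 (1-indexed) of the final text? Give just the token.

Answer: bgn

Derivation:
Hunk 1: at line 3 remove [lrkyz,bwxzk,gflcx] add [xqa,dpfb] -> 8 lines: iogi koror euvhd hqo xqa dpfb vdwnb nqi
Hunk 2: at line 1 remove [euvhd] add [xikwr,ewfzh,wsi] -> 10 lines: iogi koror xikwr ewfzh wsi hqo xqa dpfb vdwnb nqi
Hunk 3: at line 3 remove [wsi,hqo,xqa] add [hogq] -> 8 lines: iogi koror xikwr ewfzh hogq dpfb vdwnb nqi
Hunk 4: at line 4 remove [dpfb] add [wnfnl,kwfv,urqc] -> 10 lines: iogi koror xikwr ewfzh hogq wnfnl kwfv urqc vdwnb nqi
Hunk 5: at line 1 remove [koror] add [tsocp,jbhsf] -> 11 lines: iogi tsocp jbhsf xikwr ewfzh hogq wnfnl kwfv urqc vdwnb nqi
Hunk 6: at line 8 remove [urqc,vdwnb] add [vnrk,bgn] -> 11 lines: iogi tsocp jbhsf xikwr ewfzh hogq wnfnl kwfv vnrk bgn nqi
Final line 10: bgn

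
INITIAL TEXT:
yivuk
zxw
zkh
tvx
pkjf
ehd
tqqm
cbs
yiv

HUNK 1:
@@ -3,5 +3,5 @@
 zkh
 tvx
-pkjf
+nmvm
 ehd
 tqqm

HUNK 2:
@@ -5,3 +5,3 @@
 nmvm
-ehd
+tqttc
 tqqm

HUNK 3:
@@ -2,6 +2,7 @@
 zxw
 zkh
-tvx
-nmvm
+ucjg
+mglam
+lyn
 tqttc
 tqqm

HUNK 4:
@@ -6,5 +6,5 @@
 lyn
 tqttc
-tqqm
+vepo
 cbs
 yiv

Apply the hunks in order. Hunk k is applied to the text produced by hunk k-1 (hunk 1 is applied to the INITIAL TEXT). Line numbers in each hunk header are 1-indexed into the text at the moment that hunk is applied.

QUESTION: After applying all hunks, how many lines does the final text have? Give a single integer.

Answer: 10

Derivation:
Hunk 1: at line 3 remove [pkjf] add [nmvm] -> 9 lines: yivuk zxw zkh tvx nmvm ehd tqqm cbs yiv
Hunk 2: at line 5 remove [ehd] add [tqttc] -> 9 lines: yivuk zxw zkh tvx nmvm tqttc tqqm cbs yiv
Hunk 3: at line 2 remove [tvx,nmvm] add [ucjg,mglam,lyn] -> 10 lines: yivuk zxw zkh ucjg mglam lyn tqttc tqqm cbs yiv
Hunk 4: at line 6 remove [tqqm] add [vepo] -> 10 lines: yivuk zxw zkh ucjg mglam lyn tqttc vepo cbs yiv
Final line count: 10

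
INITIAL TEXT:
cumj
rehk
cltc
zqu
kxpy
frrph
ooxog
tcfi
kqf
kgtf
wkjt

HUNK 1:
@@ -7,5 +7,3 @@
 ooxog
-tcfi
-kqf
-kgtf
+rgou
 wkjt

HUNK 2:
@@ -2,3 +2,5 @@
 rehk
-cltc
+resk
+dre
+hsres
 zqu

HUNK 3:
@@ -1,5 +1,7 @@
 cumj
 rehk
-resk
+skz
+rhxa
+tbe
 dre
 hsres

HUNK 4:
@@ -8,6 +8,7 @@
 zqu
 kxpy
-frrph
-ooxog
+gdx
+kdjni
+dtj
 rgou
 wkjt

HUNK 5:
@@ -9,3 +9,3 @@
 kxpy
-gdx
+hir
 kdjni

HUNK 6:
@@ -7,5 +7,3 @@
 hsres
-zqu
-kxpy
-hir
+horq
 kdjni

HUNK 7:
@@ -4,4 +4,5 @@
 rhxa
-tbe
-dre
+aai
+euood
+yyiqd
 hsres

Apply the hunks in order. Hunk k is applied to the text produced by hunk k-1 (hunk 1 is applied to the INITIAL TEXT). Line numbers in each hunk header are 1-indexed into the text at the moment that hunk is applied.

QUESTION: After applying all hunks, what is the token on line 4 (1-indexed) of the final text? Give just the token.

Answer: rhxa

Derivation:
Hunk 1: at line 7 remove [tcfi,kqf,kgtf] add [rgou] -> 9 lines: cumj rehk cltc zqu kxpy frrph ooxog rgou wkjt
Hunk 2: at line 2 remove [cltc] add [resk,dre,hsres] -> 11 lines: cumj rehk resk dre hsres zqu kxpy frrph ooxog rgou wkjt
Hunk 3: at line 1 remove [resk] add [skz,rhxa,tbe] -> 13 lines: cumj rehk skz rhxa tbe dre hsres zqu kxpy frrph ooxog rgou wkjt
Hunk 4: at line 8 remove [frrph,ooxog] add [gdx,kdjni,dtj] -> 14 lines: cumj rehk skz rhxa tbe dre hsres zqu kxpy gdx kdjni dtj rgou wkjt
Hunk 5: at line 9 remove [gdx] add [hir] -> 14 lines: cumj rehk skz rhxa tbe dre hsres zqu kxpy hir kdjni dtj rgou wkjt
Hunk 6: at line 7 remove [zqu,kxpy,hir] add [horq] -> 12 lines: cumj rehk skz rhxa tbe dre hsres horq kdjni dtj rgou wkjt
Hunk 7: at line 4 remove [tbe,dre] add [aai,euood,yyiqd] -> 13 lines: cumj rehk skz rhxa aai euood yyiqd hsres horq kdjni dtj rgou wkjt
Final line 4: rhxa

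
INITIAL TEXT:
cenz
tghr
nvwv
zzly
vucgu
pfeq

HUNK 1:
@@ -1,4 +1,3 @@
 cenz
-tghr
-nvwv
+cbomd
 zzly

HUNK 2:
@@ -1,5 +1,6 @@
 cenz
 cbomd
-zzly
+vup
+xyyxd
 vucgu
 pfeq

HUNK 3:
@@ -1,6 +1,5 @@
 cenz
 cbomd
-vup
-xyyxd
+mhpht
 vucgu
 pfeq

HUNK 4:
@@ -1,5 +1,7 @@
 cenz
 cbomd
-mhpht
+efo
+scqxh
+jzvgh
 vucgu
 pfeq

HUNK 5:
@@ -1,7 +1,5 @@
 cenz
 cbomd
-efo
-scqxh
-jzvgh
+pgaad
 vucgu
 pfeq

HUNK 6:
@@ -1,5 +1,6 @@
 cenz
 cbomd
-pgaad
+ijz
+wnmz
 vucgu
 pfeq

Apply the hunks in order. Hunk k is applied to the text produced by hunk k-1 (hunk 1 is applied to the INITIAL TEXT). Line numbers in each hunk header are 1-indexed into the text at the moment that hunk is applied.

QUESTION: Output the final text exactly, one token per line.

Answer: cenz
cbomd
ijz
wnmz
vucgu
pfeq

Derivation:
Hunk 1: at line 1 remove [tghr,nvwv] add [cbomd] -> 5 lines: cenz cbomd zzly vucgu pfeq
Hunk 2: at line 1 remove [zzly] add [vup,xyyxd] -> 6 lines: cenz cbomd vup xyyxd vucgu pfeq
Hunk 3: at line 1 remove [vup,xyyxd] add [mhpht] -> 5 lines: cenz cbomd mhpht vucgu pfeq
Hunk 4: at line 1 remove [mhpht] add [efo,scqxh,jzvgh] -> 7 lines: cenz cbomd efo scqxh jzvgh vucgu pfeq
Hunk 5: at line 1 remove [efo,scqxh,jzvgh] add [pgaad] -> 5 lines: cenz cbomd pgaad vucgu pfeq
Hunk 6: at line 1 remove [pgaad] add [ijz,wnmz] -> 6 lines: cenz cbomd ijz wnmz vucgu pfeq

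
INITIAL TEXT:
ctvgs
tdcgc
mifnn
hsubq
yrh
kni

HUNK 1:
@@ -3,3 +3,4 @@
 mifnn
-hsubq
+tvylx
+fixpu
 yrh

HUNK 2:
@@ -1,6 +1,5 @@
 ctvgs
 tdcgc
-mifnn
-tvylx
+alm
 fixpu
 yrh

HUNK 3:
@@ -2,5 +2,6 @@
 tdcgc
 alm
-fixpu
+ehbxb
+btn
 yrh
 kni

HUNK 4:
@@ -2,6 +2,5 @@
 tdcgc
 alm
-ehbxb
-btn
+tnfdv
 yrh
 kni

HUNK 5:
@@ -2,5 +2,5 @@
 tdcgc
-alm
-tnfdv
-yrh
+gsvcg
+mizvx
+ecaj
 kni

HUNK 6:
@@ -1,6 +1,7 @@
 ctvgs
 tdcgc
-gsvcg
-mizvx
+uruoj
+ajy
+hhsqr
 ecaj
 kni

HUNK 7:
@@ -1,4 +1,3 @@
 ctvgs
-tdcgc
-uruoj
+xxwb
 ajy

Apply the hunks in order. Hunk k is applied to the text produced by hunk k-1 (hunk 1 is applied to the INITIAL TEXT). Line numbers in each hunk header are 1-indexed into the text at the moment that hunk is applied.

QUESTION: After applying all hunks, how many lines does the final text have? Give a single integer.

Hunk 1: at line 3 remove [hsubq] add [tvylx,fixpu] -> 7 lines: ctvgs tdcgc mifnn tvylx fixpu yrh kni
Hunk 2: at line 1 remove [mifnn,tvylx] add [alm] -> 6 lines: ctvgs tdcgc alm fixpu yrh kni
Hunk 3: at line 2 remove [fixpu] add [ehbxb,btn] -> 7 lines: ctvgs tdcgc alm ehbxb btn yrh kni
Hunk 4: at line 2 remove [ehbxb,btn] add [tnfdv] -> 6 lines: ctvgs tdcgc alm tnfdv yrh kni
Hunk 5: at line 2 remove [alm,tnfdv,yrh] add [gsvcg,mizvx,ecaj] -> 6 lines: ctvgs tdcgc gsvcg mizvx ecaj kni
Hunk 6: at line 1 remove [gsvcg,mizvx] add [uruoj,ajy,hhsqr] -> 7 lines: ctvgs tdcgc uruoj ajy hhsqr ecaj kni
Hunk 7: at line 1 remove [tdcgc,uruoj] add [xxwb] -> 6 lines: ctvgs xxwb ajy hhsqr ecaj kni
Final line count: 6

Answer: 6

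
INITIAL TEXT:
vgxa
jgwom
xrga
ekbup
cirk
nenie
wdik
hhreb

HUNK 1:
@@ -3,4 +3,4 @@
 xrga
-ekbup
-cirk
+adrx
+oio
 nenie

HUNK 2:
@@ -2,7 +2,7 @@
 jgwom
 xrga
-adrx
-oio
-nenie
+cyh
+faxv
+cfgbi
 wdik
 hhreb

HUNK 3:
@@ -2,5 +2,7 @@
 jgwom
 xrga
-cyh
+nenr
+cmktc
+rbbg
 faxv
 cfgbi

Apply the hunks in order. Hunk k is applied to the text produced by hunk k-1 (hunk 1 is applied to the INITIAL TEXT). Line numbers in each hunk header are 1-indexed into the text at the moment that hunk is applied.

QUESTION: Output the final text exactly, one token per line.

Hunk 1: at line 3 remove [ekbup,cirk] add [adrx,oio] -> 8 lines: vgxa jgwom xrga adrx oio nenie wdik hhreb
Hunk 2: at line 2 remove [adrx,oio,nenie] add [cyh,faxv,cfgbi] -> 8 lines: vgxa jgwom xrga cyh faxv cfgbi wdik hhreb
Hunk 3: at line 2 remove [cyh] add [nenr,cmktc,rbbg] -> 10 lines: vgxa jgwom xrga nenr cmktc rbbg faxv cfgbi wdik hhreb

Answer: vgxa
jgwom
xrga
nenr
cmktc
rbbg
faxv
cfgbi
wdik
hhreb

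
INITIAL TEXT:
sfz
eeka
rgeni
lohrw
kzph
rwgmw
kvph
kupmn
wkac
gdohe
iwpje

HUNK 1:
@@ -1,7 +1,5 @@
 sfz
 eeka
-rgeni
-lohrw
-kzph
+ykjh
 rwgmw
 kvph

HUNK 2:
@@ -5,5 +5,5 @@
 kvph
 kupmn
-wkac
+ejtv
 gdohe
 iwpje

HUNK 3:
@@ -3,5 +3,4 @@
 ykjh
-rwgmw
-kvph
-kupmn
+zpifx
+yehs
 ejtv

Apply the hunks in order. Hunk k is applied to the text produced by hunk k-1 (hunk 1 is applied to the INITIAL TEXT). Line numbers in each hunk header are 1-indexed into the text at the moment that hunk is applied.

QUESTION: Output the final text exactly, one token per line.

Answer: sfz
eeka
ykjh
zpifx
yehs
ejtv
gdohe
iwpje

Derivation:
Hunk 1: at line 1 remove [rgeni,lohrw,kzph] add [ykjh] -> 9 lines: sfz eeka ykjh rwgmw kvph kupmn wkac gdohe iwpje
Hunk 2: at line 5 remove [wkac] add [ejtv] -> 9 lines: sfz eeka ykjh rwgmw kvph kupmn ejtv gdohe iwpje
Hunk 3: at line 3 remove [rwgmw,kvph,kupmn] add [zpifx,yehs] -> 8 lines: sfz eeka ykjh zpifx yehs ejtv gdohe iwpje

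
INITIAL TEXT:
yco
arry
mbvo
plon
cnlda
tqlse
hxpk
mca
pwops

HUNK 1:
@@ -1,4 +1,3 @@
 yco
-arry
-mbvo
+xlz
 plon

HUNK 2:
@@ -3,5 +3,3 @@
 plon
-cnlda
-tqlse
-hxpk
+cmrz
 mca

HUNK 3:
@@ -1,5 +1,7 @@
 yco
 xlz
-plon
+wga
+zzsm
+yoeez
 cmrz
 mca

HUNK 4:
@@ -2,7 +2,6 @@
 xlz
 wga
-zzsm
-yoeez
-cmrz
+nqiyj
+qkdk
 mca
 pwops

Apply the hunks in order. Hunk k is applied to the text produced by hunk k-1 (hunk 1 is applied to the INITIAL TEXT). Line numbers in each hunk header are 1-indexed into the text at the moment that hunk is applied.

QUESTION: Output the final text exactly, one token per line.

Hunk 1: at line 1 remove [arry,mbvo] add [xlz] -> 8 lines: yco xlz plon cnlda tqlse hxpk mca pwops
Hunk 2: at line 3 remove [cnlda,tqlse,hxpk] add [cmrz] -> 6 lines: yco xlz plon cmrz mca pwops
Hunk 3: at line 1 remove [plon] add [wga,zzsm,yoeez] -> 8 lines: yco xlz wga zzsm yoeez cmrz mca pwops
Hunk 4: at line 2 remove [zzsm,yoeez,cmrz] add [nqiyj,qkdk] -> 7 lines: yco xlz wga nqiyj qkdk mca pwops

Answer: yco
xlz
wga
nqiyj
qkdk
mca
pwops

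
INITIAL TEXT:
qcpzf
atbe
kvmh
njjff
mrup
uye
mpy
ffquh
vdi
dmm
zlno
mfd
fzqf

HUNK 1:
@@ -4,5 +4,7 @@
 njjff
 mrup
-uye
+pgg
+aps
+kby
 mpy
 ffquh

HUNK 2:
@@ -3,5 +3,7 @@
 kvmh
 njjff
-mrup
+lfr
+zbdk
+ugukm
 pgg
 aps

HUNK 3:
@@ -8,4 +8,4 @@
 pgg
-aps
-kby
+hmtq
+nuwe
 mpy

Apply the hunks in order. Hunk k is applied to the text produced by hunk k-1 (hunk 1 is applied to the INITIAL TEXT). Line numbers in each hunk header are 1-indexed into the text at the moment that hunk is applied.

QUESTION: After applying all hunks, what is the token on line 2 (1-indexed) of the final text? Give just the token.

Hunk 1: at line 4 remove [uye] add [pgg,aps,kby] -> 15 lines: qcpzf atbe kvmh njjff mrup pgg aps kby mpy ffquh vdi dmm zlno mfd fzqf
Hunk 2: at line 3 remove [mrup] add [lfr,zbdk,ugukm] -> 17 lines: qcpzf atbe kvmh njjff lfr zbdk ugukm pgg aps kby mpy ffquh vdi dmm zlno mfd fzqf
Hunk 3: at line 8 remove [aps,kby] add [hmtq,nuwe] -> 17 lines: qcpzf atbe kvmh njjff lfr zbdk ugukm pgg hmtq nuwe mpy ffquh vdi dmm zlno mfd fzqf
Final line 2: atbe

Answer: atbe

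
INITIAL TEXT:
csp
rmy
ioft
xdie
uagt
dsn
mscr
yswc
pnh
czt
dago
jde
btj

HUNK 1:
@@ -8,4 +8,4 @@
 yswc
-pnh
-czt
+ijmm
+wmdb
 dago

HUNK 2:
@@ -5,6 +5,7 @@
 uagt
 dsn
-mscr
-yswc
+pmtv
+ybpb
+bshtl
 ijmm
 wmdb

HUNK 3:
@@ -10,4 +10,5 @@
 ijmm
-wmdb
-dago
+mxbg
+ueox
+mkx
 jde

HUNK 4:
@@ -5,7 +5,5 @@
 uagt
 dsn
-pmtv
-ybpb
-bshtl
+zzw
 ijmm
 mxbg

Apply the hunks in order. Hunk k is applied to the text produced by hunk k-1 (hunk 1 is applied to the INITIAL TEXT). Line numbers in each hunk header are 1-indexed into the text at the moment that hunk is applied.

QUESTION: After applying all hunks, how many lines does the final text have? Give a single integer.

Hunk 1: at line 8 remove [pnh,czt] add [ijmm,wmdb] -> 13 lines: csp rmy ioft xdie uagt dsn mscr yswc ijmm wmdb dago jde btj
Hunk 2: at line 5 remove [mscr,yswc] add [pmtv,ybpb,bshtl] -> 14 lines: csp rmy ioft xdie uagt dsn pmtv ybpb bshtl ijmm wmdb dago jde btj
Hunk 3: at line 10 remove [wmdb,dago] add [mxbg,ueox,mkx] -> 15 lines: csp rmy ioft xdie uagt dsn pmtv ybpb bshtl ijmm mxbg ueox mkx jde btj
Hunk 4: at line 5 remove [pmtv,ybpb,bshtl] add [zzw] -> 13 lines: csp rmy ioft xdie uagt dsn zzw ijmm mxbg ueox mkx jde btj
Final line count: 13

Answer: 13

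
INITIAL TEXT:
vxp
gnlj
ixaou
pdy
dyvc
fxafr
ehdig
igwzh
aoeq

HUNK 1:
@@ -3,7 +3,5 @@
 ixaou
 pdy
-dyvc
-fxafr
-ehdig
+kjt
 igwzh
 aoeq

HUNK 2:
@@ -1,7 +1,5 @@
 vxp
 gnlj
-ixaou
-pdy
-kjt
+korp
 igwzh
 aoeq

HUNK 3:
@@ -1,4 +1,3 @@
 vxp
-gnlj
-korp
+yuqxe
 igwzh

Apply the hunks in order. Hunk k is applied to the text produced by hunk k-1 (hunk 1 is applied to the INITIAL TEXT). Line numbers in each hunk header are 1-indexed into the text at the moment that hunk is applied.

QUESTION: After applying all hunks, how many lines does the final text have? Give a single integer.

Answer: 4

Derivation:
Hunk 1: at line 3 remove [dyvc,fxafr,ehdig] add [kjt] -> 7 lines: vxp gnlj ixaou pdy kjt igwzh aoeq
Hunk 2: at line 1 remove [ixaou,pdy,kjt] add [korp] -> 5 lines: vxp gnlj korp igwzh aoeq
Hunk 3: at line 1 remove [gnlj,korp] add [yuqxe] -> 4 lines: vxp yuqxe igwzh aoeq
Final line count: 4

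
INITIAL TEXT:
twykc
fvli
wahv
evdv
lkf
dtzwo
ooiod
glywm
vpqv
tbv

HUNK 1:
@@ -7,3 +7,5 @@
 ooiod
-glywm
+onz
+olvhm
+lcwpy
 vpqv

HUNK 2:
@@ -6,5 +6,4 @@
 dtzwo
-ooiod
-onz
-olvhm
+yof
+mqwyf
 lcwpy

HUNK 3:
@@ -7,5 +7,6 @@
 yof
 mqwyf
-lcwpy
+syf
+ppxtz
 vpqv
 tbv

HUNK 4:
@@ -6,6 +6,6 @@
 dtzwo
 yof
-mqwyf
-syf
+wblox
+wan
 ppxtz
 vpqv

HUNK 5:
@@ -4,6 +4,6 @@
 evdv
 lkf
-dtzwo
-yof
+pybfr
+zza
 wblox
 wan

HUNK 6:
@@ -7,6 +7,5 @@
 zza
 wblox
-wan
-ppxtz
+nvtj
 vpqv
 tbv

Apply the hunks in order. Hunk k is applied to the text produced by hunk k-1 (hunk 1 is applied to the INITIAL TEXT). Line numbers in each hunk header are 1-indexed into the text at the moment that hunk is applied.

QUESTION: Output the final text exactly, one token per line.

Answer: twykc
fvli
wahv
evdv
lkf
pybfr
zza
wblox
nvtj
vpqv
tbv

Derivation:
Hunk 1: at line 7 remove [glywm] add [onz,olvhm,lcwpy] -> 12 lines: twykc fvli wahv evdv lkf dtzwo ooiod onz olvhm lcwpy vpqv tbv
Hunk 2: at line 6 remove [ooiod,onz,olvhm] add [yof,mqwyf] -> 11 lines: twykc fvli wahv evdv lkf dtzwo yof mqwyf lcwpy vpqv tbv
Hunk 3: at line 7 remove [lcwpy] add [syf,ppxtz] -> 12 lines: twykc fvli wahv evdv lkf dtzwo yof mqwyf syf ppxtz vpqv tbv
Hunk 4: at line 6 remove [mqwyf,syf] add [wblox,wan] -> 12 lines: twykc fvli wahv evdv lkf dtzwo yof wblox wan ppxtz vpqv tbv
Hunk 5: at line 4 remove [dtzwo,yof] add [pybfr,zza] -> 12 lines: twykc fvli wahv evdv lkf pybfr zza wblox wan ppxtz vpqv tbv
Hunk 6: at line 7 remove [wan,ppxtz] add [nvtj] -> 11 lines: twykc fvli wahv evdv lkf pybfr zza wblox nvtj vpqv tbv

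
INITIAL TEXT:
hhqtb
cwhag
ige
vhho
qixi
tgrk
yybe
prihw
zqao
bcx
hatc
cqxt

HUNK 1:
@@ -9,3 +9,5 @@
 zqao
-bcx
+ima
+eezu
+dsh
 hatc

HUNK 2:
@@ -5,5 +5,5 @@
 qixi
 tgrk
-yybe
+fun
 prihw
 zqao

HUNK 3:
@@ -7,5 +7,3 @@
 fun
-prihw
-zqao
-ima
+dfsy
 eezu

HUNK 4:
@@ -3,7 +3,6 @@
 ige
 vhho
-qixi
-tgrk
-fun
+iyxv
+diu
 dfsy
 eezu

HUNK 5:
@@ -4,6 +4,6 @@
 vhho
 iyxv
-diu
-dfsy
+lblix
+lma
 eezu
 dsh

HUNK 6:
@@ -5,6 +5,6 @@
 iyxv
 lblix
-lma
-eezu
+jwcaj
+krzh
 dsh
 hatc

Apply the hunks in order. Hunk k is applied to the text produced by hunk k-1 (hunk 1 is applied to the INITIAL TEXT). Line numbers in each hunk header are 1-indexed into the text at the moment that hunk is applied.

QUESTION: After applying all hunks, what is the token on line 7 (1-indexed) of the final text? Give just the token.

Hunk 1: at line 9 remove [bcx] add [ima,eezu,dsh] -> 14 lines: hhqtb cwhag ige vhho qixi tgrk yybe prihw zqao ima eezu dsh hatc cqxt
Hunk 2: at line 5 remove [yybe] add [fun] -> 14 lines: hhqtb cwhag ige vhho qixi tgrk fun prihw zqao ima eezu dsh hatc cqxt
Hunk 3: at line 7 remove [prihw,zqao,ima] add [dfsy] -> 12 lines: hhqtb cwhag ige vhho qixi tgrk fun dfsy eezu dsh hatc cqxt
Hunk 4: at line 3 remove [qixi,tgrk,fun] add [iyxv,diu] -> 11 lines: hhqtb cwhag ige vhho iyxv diu dfsy eezu dsh hatc cqxt
Hunk 5: at line 4 remove [diu,dfsy] add [lblix,lma] -> 11 lines: hhqtb cwhag ige vhho iyxv lblix lma eezu dsh hatc cqxt
Hunk 6: at line 5 remove [lma,eezu] add [jwcaj,krzh] -> 11 lines: hhqtb cwhag ige vhho iyxv lblix jwcaj krzh dsh hatc cqxt
Final line 7: jwcaj

Answer: jwcaj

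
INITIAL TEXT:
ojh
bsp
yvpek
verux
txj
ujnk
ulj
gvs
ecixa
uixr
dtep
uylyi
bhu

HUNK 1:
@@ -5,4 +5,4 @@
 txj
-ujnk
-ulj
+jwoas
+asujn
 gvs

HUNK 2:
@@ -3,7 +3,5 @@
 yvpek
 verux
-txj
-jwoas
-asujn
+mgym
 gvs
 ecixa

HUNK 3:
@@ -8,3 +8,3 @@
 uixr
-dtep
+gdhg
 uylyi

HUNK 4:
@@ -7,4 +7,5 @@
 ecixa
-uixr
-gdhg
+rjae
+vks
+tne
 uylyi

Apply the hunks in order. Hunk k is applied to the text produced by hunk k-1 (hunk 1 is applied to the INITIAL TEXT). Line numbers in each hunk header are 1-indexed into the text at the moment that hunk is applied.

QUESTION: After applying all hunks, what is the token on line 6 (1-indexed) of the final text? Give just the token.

Hunk 1: at line 5 remove [ujnk,ulj] add [jwoas,asujn] -> 13 lines: ojh bsp yvpek verux txj jwoas asujn gvs ecixa uixr dtep uylyi bhu
Hunk 2: at line 3 remove [txj,jwoas,asujn] add [mgym] -> 11 lines: ojh bsp yvpek verux mgym gvs ecixa uixr dtep uylyi bhu
Hunk 3: at line 8 remove [dtep] add [gdhg] -> 11 lines: ojh bsp yvpek verux mgym gvs ecixa uixr gdhg uylyi bhu
Hunk 4: at line 7 remove [uixr,gdhg] add [rjae,vks,tne] -> 12 lines: ojh bsp yvpek verux mgym gvs ecixa rjae vks tne uylyi bhu
Final line 6: gvs

Answer: gvs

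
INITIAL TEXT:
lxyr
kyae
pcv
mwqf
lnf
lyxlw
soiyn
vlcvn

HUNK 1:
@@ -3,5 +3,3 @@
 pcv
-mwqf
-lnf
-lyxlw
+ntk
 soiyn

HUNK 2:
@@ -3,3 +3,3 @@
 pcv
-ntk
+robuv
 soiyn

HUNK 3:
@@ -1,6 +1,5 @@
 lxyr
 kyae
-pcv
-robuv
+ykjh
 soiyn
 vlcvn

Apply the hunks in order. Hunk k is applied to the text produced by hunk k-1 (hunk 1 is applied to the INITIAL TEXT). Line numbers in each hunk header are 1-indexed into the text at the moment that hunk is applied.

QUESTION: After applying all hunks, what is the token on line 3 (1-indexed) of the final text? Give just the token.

Hunk 1: at line 3 remove [mwqf,lnf,lyxlw] add [ntk] -> 6 lines: lxyr kyae pcv ntk soiyn vlcvn
Hunk 2: at line 3 remove [ntk] add [robuv] -> 6 lines: lxyr kyae pcv robuv soiyn vlcvn
Hunk 3: at line 1 remove [pcv,robuv] add [ykjh] -> 5 lines: lxyr kyae ykjh soiyn vlcvn
Final line 3: ykjh

Answer: ykjh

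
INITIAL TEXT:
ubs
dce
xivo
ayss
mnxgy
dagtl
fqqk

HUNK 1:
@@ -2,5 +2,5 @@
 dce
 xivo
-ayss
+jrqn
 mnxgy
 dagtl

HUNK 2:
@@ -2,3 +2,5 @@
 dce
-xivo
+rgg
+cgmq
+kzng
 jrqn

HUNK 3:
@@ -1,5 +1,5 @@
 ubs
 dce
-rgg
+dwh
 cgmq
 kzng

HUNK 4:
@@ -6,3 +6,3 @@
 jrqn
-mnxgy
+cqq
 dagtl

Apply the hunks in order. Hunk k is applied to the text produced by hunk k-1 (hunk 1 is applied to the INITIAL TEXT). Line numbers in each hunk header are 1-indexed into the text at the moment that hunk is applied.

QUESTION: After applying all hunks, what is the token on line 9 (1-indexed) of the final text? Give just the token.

Hunk 1: at line 2 remove [ayss] add [jrqn] -> 7 lines: ubs dce xivo jrqn mnxgy dagtl fqqk
Hunk 2: at line 2 remove [xivo] add [rgg,cgmq,kzng] -> 9 lines: ubs dce rgg cgmq kzng jrqn mnxgy dagtl fqqk
Hunk 3: at line 1 remove [rgg] add [dwh] -> 9 lines: ubs dce dwh cgmq kzng jrqn mnxgy dagtl fqqk
Hunk 4: at line 6 remove [mnxgy] add [cqq] -> 9 lines: ubs dce dwh cgmq kzng jrqn cqq dagtl fqqk
Final line 9: fqqk

Answer: fqqk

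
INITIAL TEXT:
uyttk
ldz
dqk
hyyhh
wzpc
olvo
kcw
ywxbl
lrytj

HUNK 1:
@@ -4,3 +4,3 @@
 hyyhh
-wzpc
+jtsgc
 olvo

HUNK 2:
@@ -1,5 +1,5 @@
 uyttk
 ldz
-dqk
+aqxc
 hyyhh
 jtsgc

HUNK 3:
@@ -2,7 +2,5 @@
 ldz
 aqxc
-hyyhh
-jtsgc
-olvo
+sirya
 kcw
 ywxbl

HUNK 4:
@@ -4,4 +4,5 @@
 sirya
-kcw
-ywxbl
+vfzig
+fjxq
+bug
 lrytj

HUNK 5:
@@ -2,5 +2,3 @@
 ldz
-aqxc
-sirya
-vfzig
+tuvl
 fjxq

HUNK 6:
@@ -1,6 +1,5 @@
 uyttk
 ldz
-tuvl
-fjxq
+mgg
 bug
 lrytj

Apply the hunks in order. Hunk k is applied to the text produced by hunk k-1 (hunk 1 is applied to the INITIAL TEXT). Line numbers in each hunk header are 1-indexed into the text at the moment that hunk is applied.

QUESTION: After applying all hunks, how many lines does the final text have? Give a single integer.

Hunk 1: at line 4 remove [wzpc] add [jtsgc] -> 9 lines: uyttk ldz dqk hyyhh jtsgc olvo kcw ywxbl lrytj
Hunk 2: at line 1 remove [dqk] add [aqxc] -> 9 lines: uyttk ldz aqxc hyyhh jtsgc olvo kcw ywxbl lrytj
Hunk 3: at line 2 remove [hyyhh,jtsgc,olvo] add [sirya] -> 7 lines: uyttk ldz aqxc sirya kcw ywxbl lrytj
Hunk 4: at line 4 remove [kcw,ywxbl] add [vfzig,fjxq,bug] -> 8 lines: uyttk ldz aqxc sirya vfzig fjxq bug lrytj
Hunk 5: at line 2 remove [aqxc,sirya,vfzig] add [tuvl] -> 6 lines: uyttk ldz tuvl fjxq bug lrytj
Hunk 6: at line 1 remove [tuvl,fjxq] add [mgg] -> 5 lines: uyttk ldz mgg bug lrytj
Final line count: 5

Answer: 5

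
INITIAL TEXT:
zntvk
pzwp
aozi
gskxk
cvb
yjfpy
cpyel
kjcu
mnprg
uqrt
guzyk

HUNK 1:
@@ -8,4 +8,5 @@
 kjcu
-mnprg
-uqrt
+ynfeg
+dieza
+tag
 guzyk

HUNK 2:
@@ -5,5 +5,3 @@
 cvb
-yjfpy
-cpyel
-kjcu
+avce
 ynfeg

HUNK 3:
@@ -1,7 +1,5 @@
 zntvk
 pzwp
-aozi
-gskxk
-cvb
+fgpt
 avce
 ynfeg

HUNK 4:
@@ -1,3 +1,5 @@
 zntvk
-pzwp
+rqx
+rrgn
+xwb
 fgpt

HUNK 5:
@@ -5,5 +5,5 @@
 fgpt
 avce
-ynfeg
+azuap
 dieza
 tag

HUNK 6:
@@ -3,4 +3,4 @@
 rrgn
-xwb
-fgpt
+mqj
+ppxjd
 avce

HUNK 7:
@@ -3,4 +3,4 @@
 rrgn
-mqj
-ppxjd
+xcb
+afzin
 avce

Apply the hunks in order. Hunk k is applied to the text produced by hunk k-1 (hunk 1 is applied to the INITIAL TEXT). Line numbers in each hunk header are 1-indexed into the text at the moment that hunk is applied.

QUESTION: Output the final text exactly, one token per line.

Hunk 1: at line 8 remove [mnprg,uqrt] add [ynfeg,dieza,tag] -> 12 lines: zntvk pzwp aozi gskxk cvb yjfpy cpyel kjcu ynfeg dieza tag guzyk
Hunk 2: at line 5 remove [yjfpy,cpyel,kjcu] add [avce] -> 10 lines: zntvk pzwp aozi gskxk cvb avce ynfeg dieza tag guzyk
Hunk 3: at line 1 remove [aozi,gskxk,cvb] add [fgpt] -> 8 lines: zntvk pzwp fgpt avce ynfeg dieza tag guzyk
Hunk 4: at line 1 remove [pzwp] add [rqx,rrgn,xwb] -> 10 lines: zntvk rqx rrgn xwb fgpt avce ynfeg dieza tag guzyk
Hunk 5: at line 5 remove [ynfeg] add [azuap] -> 10 lines: zntvk rqx rrgn xwb fgpt avce azuap dieza tag guzyk
Hunk 6: at line 3 remove [xwb,fgpt] add [mqj,ppxjd] -> 10 lines: zntvk rqx rrgn mqj ppxjd avce azuap dieza tag guzyk
Hunk 7: at line 3 remove [mqj,ppxjd] add [xcb,afzin] -> 10 lines: zntvk rqx rrgn xcb afzin avce azuap dieza tag guzyk

Answer: zntvk
rqx
rrgn
xcb
afzin
avce
azuap
dieza
tag
guzyk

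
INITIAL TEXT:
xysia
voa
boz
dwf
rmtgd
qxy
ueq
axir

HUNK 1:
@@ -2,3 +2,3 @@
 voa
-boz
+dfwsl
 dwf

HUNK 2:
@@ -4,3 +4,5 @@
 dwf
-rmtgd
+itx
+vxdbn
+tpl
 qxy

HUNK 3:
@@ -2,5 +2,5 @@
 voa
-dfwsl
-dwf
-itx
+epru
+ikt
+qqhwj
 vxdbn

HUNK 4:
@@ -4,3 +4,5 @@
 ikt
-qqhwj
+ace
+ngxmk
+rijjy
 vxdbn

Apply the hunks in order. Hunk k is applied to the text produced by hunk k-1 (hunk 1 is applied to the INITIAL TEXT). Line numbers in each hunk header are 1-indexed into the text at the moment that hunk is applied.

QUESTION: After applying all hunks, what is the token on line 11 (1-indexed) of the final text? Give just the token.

Answer: ueq

Derivation:
Hunk 1: at line 2 remove [boz] add [dfwsl] -> 8 lines: xysia voa dfwsl dwf rmtgd qxy ueq axir
Hunk 2: at line 4 remove [rmtgd] add [itx,vxdbn,tpl] -> 10 lines: xysia voa dfwsl dwf itx vxdbn tpl qxy ueq axir
Hunk 3: at line 2 remove [dfwsl,dwf,itx] add [epru,ikt,qqhwj] -> 10 lines: xysia voa epru ikt qqhwj vxdbn tpl qxy ueq axir
Hunk 4: at line 4 remove [qqhwj] add [ace,ngxmk,rijjy] -> 12 lines: xysia voa epru ikt ace ngxmk rijjy vxdbn tpl qxy ueq axir
Final line 11: ueq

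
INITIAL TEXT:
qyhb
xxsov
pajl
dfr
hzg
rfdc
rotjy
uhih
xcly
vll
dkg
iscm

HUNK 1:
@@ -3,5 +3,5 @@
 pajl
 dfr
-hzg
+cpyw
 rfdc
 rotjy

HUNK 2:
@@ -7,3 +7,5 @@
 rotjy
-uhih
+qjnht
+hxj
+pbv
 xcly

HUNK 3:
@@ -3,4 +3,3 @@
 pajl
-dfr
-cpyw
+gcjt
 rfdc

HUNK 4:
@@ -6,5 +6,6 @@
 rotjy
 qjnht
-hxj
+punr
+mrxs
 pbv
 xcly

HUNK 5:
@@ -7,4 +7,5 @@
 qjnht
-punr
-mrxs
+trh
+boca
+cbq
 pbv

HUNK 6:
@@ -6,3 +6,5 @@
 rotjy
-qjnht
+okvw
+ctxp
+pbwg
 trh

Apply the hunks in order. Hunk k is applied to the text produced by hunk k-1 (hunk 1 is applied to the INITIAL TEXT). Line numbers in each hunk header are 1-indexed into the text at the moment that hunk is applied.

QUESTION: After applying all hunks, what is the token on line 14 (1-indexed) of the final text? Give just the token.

Hunk 1: at line 3 remove [hzg] add [cpyw] -> 12 lines: qyhb xxsov pajl dfr cpyw rfdc rotjy uhih xcly vll dkg iscm
Hunk 2: at line 7 remove [uhih] add [qjnht,hxj,pbv] -> 14 lines: qyhb xxsov pajl dfr cpyw rfdc rotjy qjnht hxj pbv xcly vll dkg iscm
Hunk 3: at line 3 remove [dfr,cpyw] add [gcjt] -> 13 lines: qyhb xxsov pajl gcjt rfdc rotjy qjnht hxj pbv xcly vll dkg iscm
Hunk 4: at line 6 remove [hxj] add [punr,mrxs] -> 14 lines: qyhb xxsov pajl gcjt rfdc rotjy qjnht punr mrxs pbv xcly vll dkg iscm
Hunk 5: at line 7 remove [punr,mrxs] add [trh,boca,cbq] -> 15 lines: qyhb xxsov pajl gcjt rfdc rotjy qjnht trh boca cbq pbv xcly vll dkg iscm
Hunk 6: at line 6 remove [qjnht] add [okvw,ctxp,pbwg] -> 17 lines: qyhb xxsov pajl gcjt rfdc rotjy okvw ctxp pbwg trh boca cbq pbv xcly vll dkg iscm
Final line 14: xcly

Answer: xcly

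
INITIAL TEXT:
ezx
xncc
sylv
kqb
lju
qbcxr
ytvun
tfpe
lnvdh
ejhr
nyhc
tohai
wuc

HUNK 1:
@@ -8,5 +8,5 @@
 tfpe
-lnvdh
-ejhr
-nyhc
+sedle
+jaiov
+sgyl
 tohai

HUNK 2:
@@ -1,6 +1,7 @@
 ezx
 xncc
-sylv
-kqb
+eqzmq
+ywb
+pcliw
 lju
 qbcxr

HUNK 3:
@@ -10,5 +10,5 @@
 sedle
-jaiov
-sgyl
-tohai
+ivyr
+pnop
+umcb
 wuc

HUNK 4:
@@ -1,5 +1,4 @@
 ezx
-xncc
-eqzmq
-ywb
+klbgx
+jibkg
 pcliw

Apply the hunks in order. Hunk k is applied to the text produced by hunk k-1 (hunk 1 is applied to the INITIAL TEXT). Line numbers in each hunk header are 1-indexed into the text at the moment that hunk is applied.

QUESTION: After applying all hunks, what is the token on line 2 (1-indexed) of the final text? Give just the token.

Answer: klbgx

Derivation:
Hunk 1: at line 8 remove [lnvdh,ejhr,nyhc] add [sedle,jaiov,sgyl] -> 13 lines: ezx xncc sylv kqb lju qbcxr ytvun tfpe sedle jaiov sgyl tohai wuc
Hunk 2: at line 1 remove [sylv,kqb] add [eqzmq,ywb,pcliw] -> 14 lines: ezx xncc eqzmq ywb pcliw lju qbcxr ytvun tfpe sedle jaiov sgyl tohai wuc
Hunk 3: at line 10 remove [jaiov,sgyl,tohai] add [ivyr,pnop,umcb] -> 14 lines: ezx xncc eqzmq ywb pcliw lju qbcxr ytvun tfpe sedle ivyr pnop umcb wuc
Hunk 4: at line 1 remove [xncc,eqzmq,ywb] add [klbgx,jibkg] -> 13 lines: ezx klbgx jibkg pcliw lju qbcxr ytvun tfpe sedle ivyr pnop umcb wuc
Final line 2: klbgx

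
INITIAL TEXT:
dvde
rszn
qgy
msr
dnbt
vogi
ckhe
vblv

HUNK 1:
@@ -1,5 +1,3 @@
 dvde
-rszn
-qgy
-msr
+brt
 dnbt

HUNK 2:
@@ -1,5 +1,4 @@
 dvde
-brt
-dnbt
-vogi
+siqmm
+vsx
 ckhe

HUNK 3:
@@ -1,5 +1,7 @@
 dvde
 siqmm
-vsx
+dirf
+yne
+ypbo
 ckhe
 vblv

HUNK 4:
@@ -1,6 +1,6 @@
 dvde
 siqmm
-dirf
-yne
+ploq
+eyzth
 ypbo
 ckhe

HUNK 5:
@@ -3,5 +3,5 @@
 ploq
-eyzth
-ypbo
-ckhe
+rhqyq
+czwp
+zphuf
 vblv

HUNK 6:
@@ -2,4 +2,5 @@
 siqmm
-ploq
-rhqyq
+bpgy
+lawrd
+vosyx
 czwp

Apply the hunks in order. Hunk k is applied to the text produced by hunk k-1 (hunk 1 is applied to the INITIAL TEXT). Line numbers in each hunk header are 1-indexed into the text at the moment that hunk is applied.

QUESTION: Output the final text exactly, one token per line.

Hunk 1: at line 1 remove [rszn,qgy,msr] add [brt] -> 6 lines: dvde brt dnbt vogi ckhe vblv
Hunk 2: at line 1 remove [brt,dnbt,vogi] add [siqmm,vsx] -> 5 lines: dvde siqmm vsx ckhe vblv
Hunk 3: at line 1 remove [vsx] add [dirf,yne,ypbo] -> 7 lines: dvde siqmm dirf yne ypbo ckhe vblv
Hunk 4: at line 1 remove [dirf,yne] add [ploq,eyzth] -> 7 lines: dvde siqmm ploq eyzth ypbo ckhe vblv
Hunk 5: at line 3 remove [eyzth,ypbo,ckhe] add [rhqyq,czwp,zphuf] -> 7 lines: dvde siqmm ploq rhqyq czwp zphuf vblv
Hunk 6: at line 2 remove [ploq,rhqyq] add [bpgy,lawrd,vosyx] -> 8 lines: dvde siqmm bpgy lawrd vosyx czwp zphuf vblv

Answer: dvde
siqmm
bpgy
lawrd
vosyx
czwp
zphuf
vblv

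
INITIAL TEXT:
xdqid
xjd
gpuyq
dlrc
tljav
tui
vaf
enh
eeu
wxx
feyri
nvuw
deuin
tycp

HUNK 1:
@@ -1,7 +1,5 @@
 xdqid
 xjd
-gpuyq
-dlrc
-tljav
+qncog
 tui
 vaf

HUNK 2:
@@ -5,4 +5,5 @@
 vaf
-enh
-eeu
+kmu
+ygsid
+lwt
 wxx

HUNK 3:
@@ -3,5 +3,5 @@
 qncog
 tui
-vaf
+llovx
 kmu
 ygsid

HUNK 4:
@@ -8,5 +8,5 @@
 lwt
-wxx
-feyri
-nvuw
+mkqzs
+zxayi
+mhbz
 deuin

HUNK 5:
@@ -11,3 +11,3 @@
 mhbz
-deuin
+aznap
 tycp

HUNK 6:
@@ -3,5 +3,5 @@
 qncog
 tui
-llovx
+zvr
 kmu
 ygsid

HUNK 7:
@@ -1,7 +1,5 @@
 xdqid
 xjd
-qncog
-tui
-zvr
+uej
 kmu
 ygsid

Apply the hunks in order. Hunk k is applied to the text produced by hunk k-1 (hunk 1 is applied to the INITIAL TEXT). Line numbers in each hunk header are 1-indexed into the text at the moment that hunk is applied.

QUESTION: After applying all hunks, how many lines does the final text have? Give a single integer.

Hunk 1: at line 1 remove [gpuyq,dlrc,tljav] add [qncog] -> 12 lines: xdqid xjd qncog tui vaf enh eeu wxx feyri nvuw deuin tycp
Hunk 2: at line 5 remove [enh,eeu] add [kmu,ygsid,lwt] -> 13 lines: xdqid xjd qncog tui vaf kmu ygsid lwt wxx feyri nvuw deuin tycp
Hunk 3: at line 3 remove [vaf] add [llovx] -> 13 lines: xdqid xjd qncog tui llovx kmu ygsid lwt wxx feyri nvuw deuin tycp
Hunk 4: at line 8 remove [wxx,feyri,nvuw] add [mkqzs,zxayi,mhbz] -> 13 lines: xdqid xjd qncog tui llovx kmu ygsid lwt mkqzs zxayi mhbz deuin tycp
Hunk 5: at line 11 remove [deuin] add [aznap] -> 13 lines: xdqid xjd qncog tui llovx kmu ygsid lwt mkqzs zxayi mhbz aznap tycp
Hunk 6: at line 3 remove [llovx] add [zvr] -> 13 lines: xdqid xjd qncog tui zvr kmu ygsid lwt mkqzs zxayi mhbz aznap tycp
Hunk 7: at line 1 remove [qncog,tui,zvr] add [uej] -> 11 lines: xdqid xjd uej kmu ygsid lwt mkqzs zxayi mhbz aznap tycp
Final line count: 11

Answer: 11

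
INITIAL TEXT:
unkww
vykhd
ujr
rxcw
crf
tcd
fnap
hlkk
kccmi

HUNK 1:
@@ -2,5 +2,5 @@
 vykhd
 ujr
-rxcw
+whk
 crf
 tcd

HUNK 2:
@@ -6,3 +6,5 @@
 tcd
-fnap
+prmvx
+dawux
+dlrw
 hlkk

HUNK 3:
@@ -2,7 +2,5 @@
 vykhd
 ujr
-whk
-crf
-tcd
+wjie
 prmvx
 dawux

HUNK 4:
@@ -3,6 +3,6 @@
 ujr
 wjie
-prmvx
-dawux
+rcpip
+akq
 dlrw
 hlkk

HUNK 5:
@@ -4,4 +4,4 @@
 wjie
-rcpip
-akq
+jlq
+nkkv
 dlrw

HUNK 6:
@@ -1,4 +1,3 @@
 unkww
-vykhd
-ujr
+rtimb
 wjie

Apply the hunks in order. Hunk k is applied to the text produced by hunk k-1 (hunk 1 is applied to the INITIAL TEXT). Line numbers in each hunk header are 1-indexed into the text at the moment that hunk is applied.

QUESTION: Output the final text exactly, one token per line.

Hunk 1: at line 2 remove [rxcw] add [whk] -> 9 lines: unkww vykhd ujr whk crf tcd fnap hlkk kccmi
Hunk 2: at line 6 remove [fnap] add [prmvx,dawux,dlrw] -> 11 lines: unkww vykhd ujr whk crf tcd prmvx dawux dlrw hlkk kccmi
Hunk 3: at line 2 remove [whk,crf,tcd] add [wjie] -> 9 lines: unkww vykhd ujr wjie prmvx dawux dlrw hlkk kccmi
Hunk 4: at line 3 remove [prmvx,dawux] add [rcpip,akq] -> 9 lines: unkww vykhd ujr wjie rcpip akq dlrw hlkk kccmi
Hunk 5: at line 4 remove [rcpip,akq] add [jlq,nkkv] -> 9 lines: unkww vykhd ujr wjie jlq nkkv dlrw hlkk kccmi
Hunk 6: at line 1 remove [vykhd,ujr] add [rtimb] -> 8 lines: unkww rtimb wjie jlq nkkv dlrw hlkk kccmi

Answer: unkww
rtimb
wjie
jlq
nkkv
dlrw
hlkk
kccmi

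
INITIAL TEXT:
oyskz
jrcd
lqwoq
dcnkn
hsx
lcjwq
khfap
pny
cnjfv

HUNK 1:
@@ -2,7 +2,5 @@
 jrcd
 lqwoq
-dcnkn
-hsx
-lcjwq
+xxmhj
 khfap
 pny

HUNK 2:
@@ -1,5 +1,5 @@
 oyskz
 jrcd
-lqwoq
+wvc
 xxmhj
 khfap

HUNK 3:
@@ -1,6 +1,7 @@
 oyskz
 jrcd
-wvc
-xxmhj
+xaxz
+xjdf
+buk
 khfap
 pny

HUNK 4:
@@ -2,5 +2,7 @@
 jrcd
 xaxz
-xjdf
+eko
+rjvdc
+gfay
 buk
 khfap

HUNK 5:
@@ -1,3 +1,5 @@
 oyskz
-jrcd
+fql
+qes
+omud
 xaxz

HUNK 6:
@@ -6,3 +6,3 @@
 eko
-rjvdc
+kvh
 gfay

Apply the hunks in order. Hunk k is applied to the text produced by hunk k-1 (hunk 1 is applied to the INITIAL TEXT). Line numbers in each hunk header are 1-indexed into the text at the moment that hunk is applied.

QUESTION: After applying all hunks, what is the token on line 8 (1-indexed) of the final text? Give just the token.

Hunk 1: at line 2 remove [dcnkn,hsx,lcjwq] add [xxmhj] -> 7 lines: oyskz jrcd lqwoq xxmhj khfap pny cnjfv
Hunk 2: at line 1 remove [lqwoq] add [wvc] -> 7 lines: oyskz jrcd wvc xxmhj khfap pny cnjfv
Hunk 3: at line 1 remove [wvc,xxmhj] add [xaxz,xjdf,buk] -> 8 lines: oyskz jrcd xaxz xjdf buk khfap pny cnjfv
Hunk 4: at line 2 remove [xjdf] add [eko,rjvdc,gfay] -> 10 lines: oyskz jrcd xaxz eko rjvdc gfay buk khfap pny cnjfv
Hunk 5: at line 1 remove [jrcd] add [fql,qes,omud] -> 12 lines: oyskz fql qes omud xaxz eko rjvdc gfay buk khfap pny cnjfv
Hunk 6: at line 6 remove [rjvdc] add [kvh] -> 12 lines: oyskz fql qes omud xaxz eko kvh gfay buk khfap pny cnjfv
Final line 8: gfay

Answer: gfay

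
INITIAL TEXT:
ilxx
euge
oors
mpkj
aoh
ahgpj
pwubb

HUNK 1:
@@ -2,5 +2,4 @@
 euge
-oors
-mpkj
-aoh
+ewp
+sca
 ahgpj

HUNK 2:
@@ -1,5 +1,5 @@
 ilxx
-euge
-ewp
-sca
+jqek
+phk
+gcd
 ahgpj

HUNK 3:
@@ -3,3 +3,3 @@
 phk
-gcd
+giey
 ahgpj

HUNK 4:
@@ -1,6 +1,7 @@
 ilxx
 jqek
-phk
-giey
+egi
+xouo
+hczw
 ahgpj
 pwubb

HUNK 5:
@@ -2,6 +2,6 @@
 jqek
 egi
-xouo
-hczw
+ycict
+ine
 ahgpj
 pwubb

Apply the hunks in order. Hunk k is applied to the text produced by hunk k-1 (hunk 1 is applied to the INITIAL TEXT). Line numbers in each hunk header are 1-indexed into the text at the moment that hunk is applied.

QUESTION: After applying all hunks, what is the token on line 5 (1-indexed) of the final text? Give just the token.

Answer: ine

Derivation:
Hunk 1: at line 2 remove [oors,mpkj,aoh] add [ewp,sca] -> 6 lines: ilxx euge ewp sca ahgpj pwubb
Hunk 2: at line 1 remove [euge,ewp,sca] add [jqek,phk,gcd] -> 6 lines: ilxx jqek phk gcd ahgpj pwubb
Hunk 3: at line 3 remove [gcd] add [giey] -> 6 lines: ilxx jqek phk giey ahgpj pwubb
Hunk 4: at line 1 remove [phk,giey] add [egi,xouo,hczw] -> 7 lines: ilxx jqek egi xouo hczw ahgpj pwubb
Hunk 5: at line 2 remove [xouo,hczw] add [ycict,ine] -> 7 lines: ilxx jqek egi ycict ine ahgpj pwubb
Final line 5: ine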